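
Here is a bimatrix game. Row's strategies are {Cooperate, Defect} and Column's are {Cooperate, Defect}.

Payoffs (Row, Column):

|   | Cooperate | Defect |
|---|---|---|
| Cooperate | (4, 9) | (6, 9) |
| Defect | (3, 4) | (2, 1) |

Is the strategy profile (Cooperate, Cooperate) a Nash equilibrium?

At (Cooperate, Cooperate), Row earns 4; switching to Defect would give 3, so Row has no profitable deviation.
Column earns 9; switching to Defect would give 9, so Column has no profitable deviation.
Neither player can gain by a unilateral deviation, so this profile is a Nash equilibrium.

Yes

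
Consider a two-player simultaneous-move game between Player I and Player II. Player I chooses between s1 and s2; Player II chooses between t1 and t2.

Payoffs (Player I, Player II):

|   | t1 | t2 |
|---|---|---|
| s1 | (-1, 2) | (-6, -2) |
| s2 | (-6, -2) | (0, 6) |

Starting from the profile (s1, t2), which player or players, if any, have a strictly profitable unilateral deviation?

Both

Player I at (s1, t2) earns -6; deviating to s2 yields 0 — a strict improvement.
Player II earns -2; deviating to t1 yields 2 — a strict improvement.
Both Player I and Player II have strictly profitable deviations.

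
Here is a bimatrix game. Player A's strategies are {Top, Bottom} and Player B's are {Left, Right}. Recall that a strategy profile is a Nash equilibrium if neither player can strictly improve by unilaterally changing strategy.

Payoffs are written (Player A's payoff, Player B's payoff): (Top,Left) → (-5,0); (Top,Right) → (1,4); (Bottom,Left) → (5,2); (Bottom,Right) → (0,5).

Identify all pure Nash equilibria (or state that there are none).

(Top, Left): Player A prefers Bottom (5 > -5); Player B prefers Right (4 > 0) — not an equilibrium.
(Top, Right): Player A gets 1 ≥ 0 from Bottom, and Player B gets 4 ≥ 0 from Left — Nash equilibrium.
(Bottom, Left): Player B prefers Right (5 > 2) — not an equilibrium.
(Bottom, Right): Player A prefers Top (1 > 0) — not an equilibrium.

(Top, Right)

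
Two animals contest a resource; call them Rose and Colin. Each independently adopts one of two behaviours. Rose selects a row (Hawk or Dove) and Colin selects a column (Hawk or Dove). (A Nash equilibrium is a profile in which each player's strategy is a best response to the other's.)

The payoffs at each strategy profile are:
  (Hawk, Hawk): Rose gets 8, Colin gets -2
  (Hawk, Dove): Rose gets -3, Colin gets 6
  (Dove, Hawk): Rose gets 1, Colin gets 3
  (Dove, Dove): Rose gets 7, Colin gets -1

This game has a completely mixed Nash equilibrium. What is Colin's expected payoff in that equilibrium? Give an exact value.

First find x, the probability Rose plays Hawk, from Colin's indifference between Hawk and Dove: −2x + 3(1−x) = 6x − (1−x), giving x = 1/3.
Since Colin is indifferent in equilibrium, Colin's expected payoff equals the payoff from either column against (1/3, 2/3). Using Hawk: −2(1/3) + 3(2/3) = 4/3.

4/3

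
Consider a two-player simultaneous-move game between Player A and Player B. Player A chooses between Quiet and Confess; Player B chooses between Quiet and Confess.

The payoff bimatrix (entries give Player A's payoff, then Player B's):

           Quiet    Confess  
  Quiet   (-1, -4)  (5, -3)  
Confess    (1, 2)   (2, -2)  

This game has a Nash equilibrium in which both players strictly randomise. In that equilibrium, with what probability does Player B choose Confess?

Let q be the probability that Player B plays Quiet. In a completely mixed equilibrium, Player A must be indifferent between Quiet and Confess.
Player A's expected payoff from Quiet is −q + 5(1−q); from Confess it is q + 2(1−q).
Setting these equal: −6q + 5 = −q + 2, so q = 3/5.
Therefore Player B plays Confess with probability 1 − 3/5 = 2/5.

2/5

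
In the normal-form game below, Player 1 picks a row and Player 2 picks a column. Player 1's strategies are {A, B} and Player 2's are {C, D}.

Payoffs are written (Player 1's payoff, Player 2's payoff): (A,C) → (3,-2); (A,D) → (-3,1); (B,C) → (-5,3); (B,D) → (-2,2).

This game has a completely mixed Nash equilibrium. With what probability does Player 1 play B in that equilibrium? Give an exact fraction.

3/4

Let r be the probability that Player 1 plays A. In a completely mixed equilibrium, Player 2 must be indifferent between C and D.
Player 2's expected payoff from C is −2r + 3(1−r); from D it is r + 2(1−r).
Setting these equal: −5r + 3 = −r + 2, so r = 1/4.
Therefore Player 1 plays B with probability 1 − 1/4 = 3/4.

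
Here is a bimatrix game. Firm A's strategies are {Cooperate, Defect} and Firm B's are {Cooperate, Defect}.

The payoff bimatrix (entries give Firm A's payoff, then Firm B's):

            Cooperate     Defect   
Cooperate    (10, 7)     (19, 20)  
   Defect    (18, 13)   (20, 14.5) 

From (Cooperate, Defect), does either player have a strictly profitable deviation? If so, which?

Firm A at (Cooperate, Defect) earns 19; deviating to Defect yields 20 — a strict improvement.
Firm B earns 20; deviating to Cooperate yields 7 — not better.
Only Firm A has a strictly profitable deviation.

Firm A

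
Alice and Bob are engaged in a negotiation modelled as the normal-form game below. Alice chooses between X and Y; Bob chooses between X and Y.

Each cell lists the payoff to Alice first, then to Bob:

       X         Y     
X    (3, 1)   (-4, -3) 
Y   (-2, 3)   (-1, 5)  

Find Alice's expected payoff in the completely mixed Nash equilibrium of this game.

First find q, the probability Bob plays X, from Alice's indifference between X and Y: 3q − 4(1−q) = −2q − (1−q), giving q = 3/8.
Since Alice is indifferent in equilibrium, Alice's expected payoff equals the payoff from either row against (3/8, 5/8). Using X: 3(3/8) − 4(5/8) = -11/8.

-11/8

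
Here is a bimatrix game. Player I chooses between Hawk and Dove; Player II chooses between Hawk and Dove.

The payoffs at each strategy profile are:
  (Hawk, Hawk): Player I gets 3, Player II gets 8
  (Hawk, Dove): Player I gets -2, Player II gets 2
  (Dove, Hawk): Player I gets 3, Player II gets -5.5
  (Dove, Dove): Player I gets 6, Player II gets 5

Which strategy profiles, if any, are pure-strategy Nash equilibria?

(Hawk, Hawk): Player I gets 3 ≥ 3 from Dove, and Player II gets 8 ≥ 2 from Dove — Nash equilibrium.
(Hawk, Dove): Player I prefers Dove (6 > -2); Player II prefers Hawk (8 > 2) — not an equilibrium.
(Dove, Hawk): Player II prefers Dove (5 > -5.5) — not an equilibrium.
(Dove, Dove): Player I gets 6 ≥ -2 from Hawk, and Player II gets 5 ≥ -5.5 from Hawk — Nash equilibrium.

(Hawk, Hawk) and (Dove, Dove)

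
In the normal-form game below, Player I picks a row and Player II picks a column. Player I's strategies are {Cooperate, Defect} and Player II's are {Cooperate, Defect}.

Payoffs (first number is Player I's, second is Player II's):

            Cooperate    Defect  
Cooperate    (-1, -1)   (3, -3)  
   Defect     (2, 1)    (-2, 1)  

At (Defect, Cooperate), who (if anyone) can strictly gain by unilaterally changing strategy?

Player I at (Defect, Cooperate) earns 2; deviating to Cooperate yields -1 — not better.
Player II earns 1; deviating to Defect yields 1 — not better.
Neither player can strictly improve; the profile is a Nash equilibrium.

Neither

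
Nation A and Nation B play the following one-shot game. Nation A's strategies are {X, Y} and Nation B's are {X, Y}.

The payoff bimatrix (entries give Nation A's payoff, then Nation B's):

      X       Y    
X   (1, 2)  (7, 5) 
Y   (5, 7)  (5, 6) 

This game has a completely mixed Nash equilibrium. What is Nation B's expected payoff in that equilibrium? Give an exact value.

23/4

First find x, the probability Nation A plays X, from Nation B's indifference between X and Y: 2x + 7(1−x) = 5x + 6(1−x), giving x = 1/4.
Since Nation B is indifferent in equilibrium, Nation B's expected payoff equals the payoff from either column against (1/4, 3/4). Using X: 2(1/4) + 7(3/4) = 23/4.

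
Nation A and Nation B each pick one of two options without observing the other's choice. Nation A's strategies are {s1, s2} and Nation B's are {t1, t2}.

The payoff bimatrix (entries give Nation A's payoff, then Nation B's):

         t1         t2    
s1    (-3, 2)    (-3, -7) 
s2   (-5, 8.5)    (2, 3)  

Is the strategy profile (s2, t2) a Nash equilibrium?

At (s2, t2), Nation A earns 2; switching to s1 would give -3, so Nation A has no profitable deviation.
Nation B earns 3; switching to t1 would give 8.5, so Nation B would deviate.
Since at least one player can profitably deviate, this is not a Nash equilibrium.

No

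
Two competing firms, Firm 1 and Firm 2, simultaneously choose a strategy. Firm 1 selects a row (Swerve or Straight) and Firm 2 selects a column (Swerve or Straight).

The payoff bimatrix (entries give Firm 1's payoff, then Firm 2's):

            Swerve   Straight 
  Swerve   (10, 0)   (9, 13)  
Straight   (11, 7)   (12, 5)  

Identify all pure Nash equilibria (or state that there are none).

(Straight, Swerve)

(Swerve, Swerve): Firm 1 prefers Straight (11 > 10); Firm 2 prefers Straight (13 > 0) — not an equilibrium.
(Swerve, Straight): Firm 1 prefers Straight (12 > 9) — not an equilibrium.
(Straight, Swerve): Firm 1 gets 11 ≥ 10 from Swerve, and Firm 2 gets 7 ≥ 5 from Straight — Nash equilibrium.
(Straight, Straight): Firm 2 prefers Swerve (7 > 5) — not an equilibrium.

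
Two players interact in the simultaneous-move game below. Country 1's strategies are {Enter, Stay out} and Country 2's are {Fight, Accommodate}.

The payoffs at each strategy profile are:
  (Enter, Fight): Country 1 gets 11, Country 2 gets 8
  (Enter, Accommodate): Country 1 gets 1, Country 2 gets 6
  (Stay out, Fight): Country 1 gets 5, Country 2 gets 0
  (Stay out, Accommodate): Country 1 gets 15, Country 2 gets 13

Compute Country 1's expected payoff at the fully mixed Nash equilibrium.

First find y, the probability Country 2 plays Fight, from Country 1's indifference between Enter and Stay out: 11y + (1−y) = 5y + 15(1−y), giving y = 7/10.
Since Country 1 is indifferent in equilibrium, Country 1's expected payoff equals the payoff from either row against (7/10, 3/10). Using Enter: 11(7/10) + (3/10) = 8.

8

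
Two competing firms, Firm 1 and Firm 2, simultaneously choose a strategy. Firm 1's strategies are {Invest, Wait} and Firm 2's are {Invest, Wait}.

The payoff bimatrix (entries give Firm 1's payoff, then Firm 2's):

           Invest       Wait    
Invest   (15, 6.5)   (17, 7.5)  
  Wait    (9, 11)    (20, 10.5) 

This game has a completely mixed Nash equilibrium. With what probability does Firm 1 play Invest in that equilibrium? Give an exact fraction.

1/3

Let p be the probability that Firm 1 plays Invest. In a completely mixed equilibrium, Firm 2 must be indifferent between Invest and Wait.
Firm 2's expected payoff from Invest is 6.5p + 11(1−p); from Wait it is 7.5p + 10.5(1−p).
Setting these equal: −4.5p + 11 = −3p + 10.5, so p = 1/3.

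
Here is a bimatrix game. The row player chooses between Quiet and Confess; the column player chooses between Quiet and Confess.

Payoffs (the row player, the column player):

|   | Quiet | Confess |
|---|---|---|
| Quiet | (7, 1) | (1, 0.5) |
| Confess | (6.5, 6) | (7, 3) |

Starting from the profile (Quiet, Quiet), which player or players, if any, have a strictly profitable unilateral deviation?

The row player at (Quiet, Quiet) earns 7; deviating to Confess yields 6.5 — not better.
The column player earns 1; deviating to Confess yields 0.5 — not better.
Neither player can strictly improve; the profile is a Nash equilibrium.

Neither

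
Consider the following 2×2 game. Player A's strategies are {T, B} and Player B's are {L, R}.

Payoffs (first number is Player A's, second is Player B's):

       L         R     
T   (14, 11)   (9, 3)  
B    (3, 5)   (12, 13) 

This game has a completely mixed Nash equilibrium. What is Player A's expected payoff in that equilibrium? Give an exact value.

First find q, the probability Player B plays L, from Player A's indifference between T and B: 14q + 9(1−q) = 3q + 12(1−q), giving q = 3/14.
Since Player A is indifferent in equilibrium, Player A's expected payoff equals the payoff from either row against (3/14, 11/14). Using T: 14(3/14) + 9(11/14) = 141/14.

141/14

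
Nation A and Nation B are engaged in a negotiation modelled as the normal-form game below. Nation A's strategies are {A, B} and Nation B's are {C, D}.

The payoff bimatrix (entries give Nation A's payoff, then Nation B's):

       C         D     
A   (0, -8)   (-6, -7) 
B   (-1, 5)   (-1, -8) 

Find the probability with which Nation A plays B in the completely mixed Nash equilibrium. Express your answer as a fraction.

1/14

Let r be the probability that Nation A plays A. In a completely mixed equilibrium, Nation B must be indifferent between C and D.
Nation B's expected payoff from C is −8r + 5(1−r); from D it is −7r − 8(1−r).
Setting these equal: −13r + 5 = r − 8, so r = 13/14.
Therefore Nation A plays B with probability 1 − 13/14 = 1/14.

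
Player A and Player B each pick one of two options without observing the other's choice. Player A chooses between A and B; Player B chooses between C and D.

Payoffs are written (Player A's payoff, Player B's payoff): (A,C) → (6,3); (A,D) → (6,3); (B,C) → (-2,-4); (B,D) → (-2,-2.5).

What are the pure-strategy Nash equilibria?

(A, C) and (A, D)

(A, C): Player A gets 6 ≥ -2 from B, and Player B gets 3 ≥ 3 from D — Nash equilibrium.
(A, D): Player A gets 6 ≥ -2 from B, and Player B gets 3 ≥ 3 from C — Nash equilibrium.
(B, C): Player A prefers A (6 > -2); Player B prefers D (-2.5 > -4) — not an equilibrium.
(B, D): Player A prefers A (6 > -2) — not an equilibrium.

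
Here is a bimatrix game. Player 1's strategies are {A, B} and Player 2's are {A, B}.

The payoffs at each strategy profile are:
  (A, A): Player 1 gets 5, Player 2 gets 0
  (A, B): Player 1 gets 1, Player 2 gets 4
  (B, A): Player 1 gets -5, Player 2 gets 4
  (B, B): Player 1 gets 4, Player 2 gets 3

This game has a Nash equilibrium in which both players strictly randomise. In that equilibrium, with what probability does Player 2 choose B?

10/13

Let c be the probability that Player 2 plays A. In a completely mixed equilibrium, Player 1 must be indifferent between A and B.
Player 1's expected payoff from A is 5c + (1−c); from B it is −5c + 4(1−c).
Setting these equal: 4c + 1 = −9c + 4, so c = 3/13.
Therefore Player 2 plays B with probability 1 − 3/13 = 10/13.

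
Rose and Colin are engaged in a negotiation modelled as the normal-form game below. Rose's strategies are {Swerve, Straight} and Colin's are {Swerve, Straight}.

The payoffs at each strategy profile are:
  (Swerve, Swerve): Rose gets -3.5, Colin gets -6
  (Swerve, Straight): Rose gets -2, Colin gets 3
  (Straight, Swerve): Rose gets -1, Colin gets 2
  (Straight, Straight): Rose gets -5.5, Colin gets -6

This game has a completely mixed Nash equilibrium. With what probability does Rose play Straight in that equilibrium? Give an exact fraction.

9/17

Let x be the probability that Rose plays Swerve. In a completely mixed equilibrium, Colin must be indifferent between Swerve and Straight.
Colin's expected payoff from Swerve is −6x + 2(1−x); from Straight it is 3x − 6(1−x).
Setting these equal: −8x + 2 = 9x − 6, so x = 8/17.
Therefore Rose plays Straight with probability 1 − 8/17 = 9/17.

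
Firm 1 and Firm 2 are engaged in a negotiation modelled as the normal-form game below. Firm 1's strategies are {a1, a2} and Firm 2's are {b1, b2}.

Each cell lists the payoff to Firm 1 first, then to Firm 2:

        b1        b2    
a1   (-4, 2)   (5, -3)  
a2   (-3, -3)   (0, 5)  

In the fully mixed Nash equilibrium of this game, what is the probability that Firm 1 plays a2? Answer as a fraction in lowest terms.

5/13

Let x be the probability that Firm 1 plays a1. In a completely mixed equilibrium, Firm 2 must be indifferent between b1 and b2.
Firm 2's expected payoff from b1 is 2x − 3(1−x); from b2 it is −3x + 5(1−x).
Setting these equal: 5x − 3 = −8x + 5, so x = 8/13.
Therefore Firm 1 plays a2 with probability 1 − 8/13 = 5/13.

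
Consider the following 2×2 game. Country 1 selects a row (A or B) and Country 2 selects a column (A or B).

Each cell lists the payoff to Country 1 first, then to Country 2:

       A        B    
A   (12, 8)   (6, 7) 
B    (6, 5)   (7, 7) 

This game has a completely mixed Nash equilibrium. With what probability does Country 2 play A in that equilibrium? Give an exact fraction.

Let y be the probability that Country 2 plays A. In a completely mixed equilibrium, Country 1 must be indifferent between A and B.
Country 1's expected payoff from A is 12y + 6(1−y); from B it is 6y + 7(1−y).
Setting these equal: 6y + 6 = −y + 7, so y = 1/7.

1/7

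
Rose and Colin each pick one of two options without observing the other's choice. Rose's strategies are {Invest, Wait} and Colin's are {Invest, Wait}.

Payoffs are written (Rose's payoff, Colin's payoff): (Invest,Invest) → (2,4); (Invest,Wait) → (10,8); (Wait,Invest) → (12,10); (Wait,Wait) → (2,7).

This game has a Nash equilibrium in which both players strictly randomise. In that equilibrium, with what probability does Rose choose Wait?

4/7

Let r be the probability that Rose plays Invest. In a completely mixed equilibrium, Colin must be indifferent between Invest and Wait.
Colin's expected payoff from Invest is 4r + 10(1−r); from Wait it is 8r + 7(1−r).
Setting these equal: −6r + 10 = r + 7, so r = 3/7.
Therefore Rose plays Wait with probability 1 − 3/7 = 4/7.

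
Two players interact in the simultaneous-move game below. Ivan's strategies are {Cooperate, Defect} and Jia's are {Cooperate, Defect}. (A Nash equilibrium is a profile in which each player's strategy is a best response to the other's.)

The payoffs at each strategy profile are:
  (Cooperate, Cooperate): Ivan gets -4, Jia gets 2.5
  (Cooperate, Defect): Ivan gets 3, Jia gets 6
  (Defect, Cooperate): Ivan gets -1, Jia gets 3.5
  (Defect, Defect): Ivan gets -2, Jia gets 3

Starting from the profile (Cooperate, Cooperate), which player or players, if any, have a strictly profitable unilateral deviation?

Ivan at (Cooperate, Cooperate) earns -4; deviating to Defect yields -1 — a strict improvement.
Jia earns 2.5; deviating to Defect yields 6 — a strict improvement.
Both Ivan and Jia have strictly profitable deviations.

Both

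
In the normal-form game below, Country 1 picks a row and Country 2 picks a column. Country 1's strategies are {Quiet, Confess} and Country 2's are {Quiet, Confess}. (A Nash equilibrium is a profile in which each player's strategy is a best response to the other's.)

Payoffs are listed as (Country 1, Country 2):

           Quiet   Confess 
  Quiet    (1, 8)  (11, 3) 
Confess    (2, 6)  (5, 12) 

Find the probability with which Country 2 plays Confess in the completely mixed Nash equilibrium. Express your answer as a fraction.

1/7

Let c be the probability that Country 2 plays Quiet. In a completely mixed equilibrium, Country 1 must be indifferent between Quiet and Confess.
Country 1's expected payoff from Quiet is c + 11(1−c); from Confess it is 2c + 5(1−c).
Setting these equal: −10c + 11 = −3c + 5, so c = 6/7.
Therefore Country 2 plays Confess with probability 1 − 6/7 = 1/7.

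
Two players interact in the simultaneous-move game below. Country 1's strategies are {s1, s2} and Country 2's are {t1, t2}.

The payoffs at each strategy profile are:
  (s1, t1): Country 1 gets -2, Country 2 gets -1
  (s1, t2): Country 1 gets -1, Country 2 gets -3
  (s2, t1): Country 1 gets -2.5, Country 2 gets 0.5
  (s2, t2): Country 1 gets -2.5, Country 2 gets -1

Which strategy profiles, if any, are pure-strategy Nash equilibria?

(s1, t1)

(s1, t1): Country 1 gets -2 ≥ -2.5 from s2, and Country 2 gets -1 ≥ -3 from t2 — Nash equilibrium.
(s1, t2): Country 2 prefers t1 (-1 > -3) — not an equilibrium.
(s2, t1): Country 1 prefers s1 (-2 > -2.5) — not an equilibrium.
(s2, t2): Country 1 prefers s1 (-1 > -2.5); Country 2 prefers t1 (0.5 > -1) — not an equilibrium.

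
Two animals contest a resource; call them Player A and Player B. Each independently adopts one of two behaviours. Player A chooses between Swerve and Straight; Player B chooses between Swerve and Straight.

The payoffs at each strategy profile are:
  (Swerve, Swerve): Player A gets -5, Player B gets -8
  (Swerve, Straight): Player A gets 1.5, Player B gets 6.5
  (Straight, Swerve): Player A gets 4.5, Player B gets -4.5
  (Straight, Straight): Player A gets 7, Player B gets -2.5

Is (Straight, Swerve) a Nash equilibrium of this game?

At (Straight, Swerve), Player A earns 4.5; switching to Swerve would give -5, so Player A has no profitable deviation.
Player B earns -4.5; switching to Straight would give -2.5, so Player B would deviate.
Since at least one player can profitably deviate, this is not a Nash equilibrium.

No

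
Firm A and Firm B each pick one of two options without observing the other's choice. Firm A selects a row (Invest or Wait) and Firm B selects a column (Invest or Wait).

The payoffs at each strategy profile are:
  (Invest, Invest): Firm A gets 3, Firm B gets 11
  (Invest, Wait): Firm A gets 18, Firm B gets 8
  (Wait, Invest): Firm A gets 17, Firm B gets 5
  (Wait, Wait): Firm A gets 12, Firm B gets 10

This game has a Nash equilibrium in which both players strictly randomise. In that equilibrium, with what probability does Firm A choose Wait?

Let x be the probability that Firm A plays Invest. In a completely mixed equilibrium, Firm B must be indifferent between Invest and Wait.
Firm B's expected payoff from Invest is 11x + 5(1−x); from Wait it is 8x + 10(1−x).
Setting these equal: 6x + 5 = −2x + 10, so x = 5/8.
Therefore Firm A plays Wait with probability 1 − 5/8 = 3/8.

3/8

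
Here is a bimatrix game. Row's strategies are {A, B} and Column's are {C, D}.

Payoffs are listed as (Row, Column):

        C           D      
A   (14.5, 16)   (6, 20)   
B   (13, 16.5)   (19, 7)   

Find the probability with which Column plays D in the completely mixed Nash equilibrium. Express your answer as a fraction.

3/29

Let y be the probability that Column plays C. In a completely mixed equilibrium, Row must be indifferent between A and B.
Row's expected payoff from A is 14.5y + 6(1−y); from B it is 13y + 19(1−y).
Setting these equal: 8.5y + 6 = −6y + 19, so y = 26/29.
Therefore Column plays D with probability 1 − 26/29 = 3/29.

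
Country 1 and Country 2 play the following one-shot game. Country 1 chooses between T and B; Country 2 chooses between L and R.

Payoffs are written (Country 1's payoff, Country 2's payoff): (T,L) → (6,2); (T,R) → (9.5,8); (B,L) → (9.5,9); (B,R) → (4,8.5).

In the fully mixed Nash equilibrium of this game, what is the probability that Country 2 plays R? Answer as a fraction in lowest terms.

Let y be the probability that Country 2 plays L. In a completely mixed equilibrium, Country 1 must be indifferent between T and B.
Country 1's expected payoff from T is 6y + 9.5(1−y); from B it is 9.5y + 4(1−y).
Setting these equal: −3.5y + 9.5 = 5.5y + 4, so y = 11/18.
Therefore Country 2 plays R with probability 1 − 11/18 = 7/18.

7/18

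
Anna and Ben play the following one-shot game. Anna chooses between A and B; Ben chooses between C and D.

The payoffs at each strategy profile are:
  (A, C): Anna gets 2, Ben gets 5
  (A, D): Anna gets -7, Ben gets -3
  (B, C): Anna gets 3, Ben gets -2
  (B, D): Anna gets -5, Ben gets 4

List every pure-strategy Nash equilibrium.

(A, C): Anna prefers B (3 > 2) — not an equilibrium.
(A, D): Anna prefers B (-5 > -7); Ben prefers C (5 > -3) — not an equilibrium.
(B, C): Ben prefers D (4 > -2) — not an equilibrium.
(B, D): Anna gets -5 ≥ -7 from A, and Ben gets 4 ≥ -2 from C — Nash equilibrium.

(B, D)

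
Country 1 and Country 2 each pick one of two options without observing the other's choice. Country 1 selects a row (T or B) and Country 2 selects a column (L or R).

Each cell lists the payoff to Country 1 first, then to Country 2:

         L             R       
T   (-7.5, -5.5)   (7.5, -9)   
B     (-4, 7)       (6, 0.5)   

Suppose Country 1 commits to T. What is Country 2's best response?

L

Against T, Country 2 earns -5.5 from L and -9 from R.
So L is the best response.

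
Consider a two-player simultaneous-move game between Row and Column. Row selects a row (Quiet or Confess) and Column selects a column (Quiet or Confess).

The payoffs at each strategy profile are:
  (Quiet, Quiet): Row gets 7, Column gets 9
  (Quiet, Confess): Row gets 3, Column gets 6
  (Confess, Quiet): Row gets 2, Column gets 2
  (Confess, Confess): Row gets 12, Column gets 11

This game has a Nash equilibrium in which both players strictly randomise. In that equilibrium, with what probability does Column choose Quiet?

Let q be the probability that Column plays Quiet. In a completely mixed equilibrium, Row must be indifferent between Quiet and Confess.
Row's expected payoff from Quiet is 7q + 3(1−q); from Confess it is 2q + 12(1−q).
Setting these equal: 4q + 3 = −10q + 12, so q = 9/14.

9/14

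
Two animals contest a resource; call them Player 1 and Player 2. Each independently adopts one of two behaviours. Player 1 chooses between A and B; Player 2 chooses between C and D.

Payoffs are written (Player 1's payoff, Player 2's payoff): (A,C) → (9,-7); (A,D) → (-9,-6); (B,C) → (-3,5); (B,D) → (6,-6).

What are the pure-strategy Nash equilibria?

(A, C): Player 2 prefers D (-6 > -7) — not an equilibrium.
(A, D): Player 1 prefers B (6 > -9) — not an equilibrium.
(B, C): Player 1 prefers A (9 > -3) — not an equilibrium.
(B, D): Player 2 prefers C (5 > -6) — not an equilibrium.

none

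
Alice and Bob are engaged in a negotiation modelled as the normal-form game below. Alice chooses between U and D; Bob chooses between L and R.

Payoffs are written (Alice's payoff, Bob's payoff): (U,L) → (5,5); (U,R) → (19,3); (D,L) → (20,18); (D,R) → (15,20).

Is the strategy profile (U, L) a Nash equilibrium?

At (U, L), Alice earns 5; switching to D would give 20, so Alice would deviate.
Bob earns 5; switching to R would give 3, so Bob has no profitable deviation.
Since at least one player can profitably deviate, this is not a Nash equilibrium.

No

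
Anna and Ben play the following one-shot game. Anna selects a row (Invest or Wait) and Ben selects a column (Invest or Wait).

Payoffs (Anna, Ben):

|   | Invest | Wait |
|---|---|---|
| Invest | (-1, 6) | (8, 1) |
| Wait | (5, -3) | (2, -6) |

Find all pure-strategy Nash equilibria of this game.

(Wait, Invest)

(Invest, Invest): Anna prefers Wait (5 > -1) — not an equilibrium.
(Invest, Wait): Ben prefers Invest (6 > 1) — not an equilibrium.
(Wait, Invest): Anna gets 5 ≥ -1 from Invest, and Ben gets -3 ≥ -6 from Wait — Nash equilibrium.
(Wait, Wait): Anna prefers Invest (8 > 2); Ben prefers Invest (-3 > -6) — not an equilibrium.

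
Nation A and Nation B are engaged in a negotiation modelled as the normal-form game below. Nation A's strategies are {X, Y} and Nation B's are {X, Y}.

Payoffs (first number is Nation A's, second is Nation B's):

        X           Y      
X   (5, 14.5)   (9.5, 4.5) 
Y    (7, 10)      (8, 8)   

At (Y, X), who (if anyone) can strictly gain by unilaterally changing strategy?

Neither

Nation A at (Y, X) earns 7; deviating to X yields 5 — not better.
Nation B earns 10; deviating to Y yields 8 — not better.
Neither player can strictly improve; the profile is a Nash equilibrium.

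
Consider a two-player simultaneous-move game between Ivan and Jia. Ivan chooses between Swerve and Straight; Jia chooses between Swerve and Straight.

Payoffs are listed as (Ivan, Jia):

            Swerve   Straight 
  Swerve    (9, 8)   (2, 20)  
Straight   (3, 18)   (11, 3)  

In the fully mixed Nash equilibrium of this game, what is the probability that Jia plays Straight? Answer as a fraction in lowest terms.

Let c be the probability that Jia plays Swerve. In a completely mixed equilibrium, Ivan must be indifferent between Swerve and Straight.
Ivan's expected payoff from Swerve is 9c + 2(1−c); from Straight it is 3c + 11(1−c).
Setting these equal: 7c + 2 = −8c + 11, so c = 3/5.
Therefore Jia plays Straight with probability 1 − 3/5 = 2/5.

2/5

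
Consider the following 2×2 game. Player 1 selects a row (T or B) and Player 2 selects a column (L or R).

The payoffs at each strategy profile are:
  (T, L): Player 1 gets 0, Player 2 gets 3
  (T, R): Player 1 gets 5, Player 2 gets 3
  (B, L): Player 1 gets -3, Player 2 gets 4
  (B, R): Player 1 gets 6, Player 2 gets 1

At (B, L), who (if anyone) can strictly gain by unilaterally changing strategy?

Player 1

Player 1 at (B, L) earns -3; deviating to T yields 0 — a strict improvement.
Player 2 earns 4; deviating to R yields 1 — not better.
Only Player 1 has a strictly profitable deviation.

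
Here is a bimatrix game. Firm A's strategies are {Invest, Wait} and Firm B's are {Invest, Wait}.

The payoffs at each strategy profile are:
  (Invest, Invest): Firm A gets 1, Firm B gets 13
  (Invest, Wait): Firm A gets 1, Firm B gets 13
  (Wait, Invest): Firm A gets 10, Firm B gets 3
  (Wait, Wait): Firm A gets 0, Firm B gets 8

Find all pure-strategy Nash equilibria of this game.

(Invest, Wait)

(Invest, Invest): Firm A prefers Wait (10 > 1) — not an equilibrium.
(Invest, Wait): Firm A gets 1 ≥ 0 from Wait, and Firm B gets 13 ≥ 13 from Invest — Nash equilibrium.
(Wait, Invest): Firm B prefers Wait (8 > 3) — not an equilibrium.
(Wait, Wait): Firm A prefers Invest (1 > 0) — not an equilibrium.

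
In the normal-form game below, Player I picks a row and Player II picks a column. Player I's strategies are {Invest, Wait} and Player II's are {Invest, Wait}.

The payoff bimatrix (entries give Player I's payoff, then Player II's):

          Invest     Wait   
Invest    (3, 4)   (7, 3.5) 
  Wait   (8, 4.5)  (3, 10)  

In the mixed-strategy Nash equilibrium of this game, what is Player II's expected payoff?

97/24

First find p, the probability Player I plays Invest, from Player II's indifference between Invest and Wait: 4p + 4.5(1−p) = 3.5p + 10(1−p), giving p = 11/12.
Since Player II is indifferent in equilibrium, Player II's expected payoff equals the payoff from either column against (11/12, 1/12). Using Invest: 4(11/12) + 4.5(1/12) = 97/24.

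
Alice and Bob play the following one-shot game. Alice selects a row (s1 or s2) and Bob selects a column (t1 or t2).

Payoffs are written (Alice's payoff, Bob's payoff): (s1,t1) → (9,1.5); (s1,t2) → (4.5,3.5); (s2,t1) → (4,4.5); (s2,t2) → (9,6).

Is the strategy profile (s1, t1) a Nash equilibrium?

No

At (s1, t1), Alice earns 9; switching to s2 would give 4, so Alice has no profitable deviation.
Bob earns 1.5; switching to t2 would give 3.5, so Bob would deviate.
Since at least one player can profitably deviate, this is not a Nash equilibrium.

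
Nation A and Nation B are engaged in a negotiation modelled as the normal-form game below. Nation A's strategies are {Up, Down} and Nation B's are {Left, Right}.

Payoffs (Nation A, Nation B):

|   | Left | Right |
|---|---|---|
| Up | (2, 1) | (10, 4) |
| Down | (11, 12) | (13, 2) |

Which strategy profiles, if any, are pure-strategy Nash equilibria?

(Down, Left)

(Up, Left): Nation A prefers Down (11 > 2); Nation B prefers Right (4 > 1) — not an equilibrium.
(Up, Right): Nation A prefers Down (13 > 10) — not an equilibrium.
(Down, Left): Nation A gets 11 ≥ 2 from Up, and Nation B gets 12 ≥ 2 from Right — Nash equilibrium.
(Down, Right): Nation B prefers Left (12 > 2) — not an equilibrium.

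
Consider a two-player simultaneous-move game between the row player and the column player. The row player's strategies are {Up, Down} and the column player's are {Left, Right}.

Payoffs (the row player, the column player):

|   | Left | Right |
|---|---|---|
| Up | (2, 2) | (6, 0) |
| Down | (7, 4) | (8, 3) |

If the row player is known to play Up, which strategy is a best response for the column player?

Against Up, the column player earns 2 from Left and 0 from Right.
So Left is the best response.

Left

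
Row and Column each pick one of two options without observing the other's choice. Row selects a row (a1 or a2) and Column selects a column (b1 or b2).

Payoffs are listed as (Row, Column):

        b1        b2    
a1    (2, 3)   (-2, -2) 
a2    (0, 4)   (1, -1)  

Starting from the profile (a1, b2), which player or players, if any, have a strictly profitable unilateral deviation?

Both

Row at (a1, b2) earns -2; deviating to a2 yields 1 — a strict improvement.
Column earns -2; deviating to b1 yields 3 — a strict improvement.
Both Row and Column have strictly profitable deviations.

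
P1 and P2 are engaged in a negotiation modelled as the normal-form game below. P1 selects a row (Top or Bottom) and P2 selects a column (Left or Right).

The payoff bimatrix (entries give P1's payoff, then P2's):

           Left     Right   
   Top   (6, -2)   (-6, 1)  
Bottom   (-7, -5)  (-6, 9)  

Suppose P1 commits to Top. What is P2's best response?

Right

Against Top, P2 earns -2 from Left and 1 from Right.
So Right is the best response.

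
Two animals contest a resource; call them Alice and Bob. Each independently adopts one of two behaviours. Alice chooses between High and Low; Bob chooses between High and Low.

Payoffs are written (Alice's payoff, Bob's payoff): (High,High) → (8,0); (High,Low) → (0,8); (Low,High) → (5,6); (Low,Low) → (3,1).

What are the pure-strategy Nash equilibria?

(High, High): Bob prefers Low (8 > 0) — not an equilibrium.
(High, Low): Alice prefers Low (3 > 0) — not an equilibrium.
(Low, High): Alice prefers High (8 > 5) — not an equilibrium.
(Low, Low): Bob prefers High (6 > 1) — not an equilibrium.

none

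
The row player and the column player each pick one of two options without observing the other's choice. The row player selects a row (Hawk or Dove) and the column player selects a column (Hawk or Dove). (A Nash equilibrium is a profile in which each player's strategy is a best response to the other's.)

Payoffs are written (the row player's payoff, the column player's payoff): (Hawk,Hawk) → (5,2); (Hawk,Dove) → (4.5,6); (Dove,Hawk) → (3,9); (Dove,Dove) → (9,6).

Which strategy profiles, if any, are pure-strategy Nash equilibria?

none

(Hawk, Hawk): the column player prefers Dove (6 > 2) — not an equilibrium.
(Hawk, Dove): the row player prefers Dove (9 > 4.5) — not an equilibrium.
(Dove, Hawk): the row player prefers Hawk (5 > 3) — not an equilibrium.
(Dove, Dove): the column player prefers Hawk (9 > 6) — not an equilibrium.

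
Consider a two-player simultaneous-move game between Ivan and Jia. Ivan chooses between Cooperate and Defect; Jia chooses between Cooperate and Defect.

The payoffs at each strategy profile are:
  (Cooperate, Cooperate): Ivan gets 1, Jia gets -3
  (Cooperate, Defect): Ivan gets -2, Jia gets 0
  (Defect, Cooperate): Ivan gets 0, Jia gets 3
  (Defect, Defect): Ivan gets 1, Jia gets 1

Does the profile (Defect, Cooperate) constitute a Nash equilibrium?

No

At (Defect, Cooperate), Ivan earns 0; switching to Cooperate would give 1, so Ivan would deviate.
Jia earns 3; switching to Defect would give 1, so Jia has no profitable deviation.
Since at least one player can profitably deviate, this is not a Nash equilibrium.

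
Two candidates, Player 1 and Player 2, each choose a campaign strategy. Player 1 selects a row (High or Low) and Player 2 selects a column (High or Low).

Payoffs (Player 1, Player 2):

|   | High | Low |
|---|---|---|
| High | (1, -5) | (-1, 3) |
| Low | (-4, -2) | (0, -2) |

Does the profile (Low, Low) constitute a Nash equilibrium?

Yes

At (Low, Low), Player 1 earns 0; switching to High would give -1, so Player 1 has no profitable deviation.
Player 2 earns -2; switching to High would give -2, so Player 2 has no profitable deviation.
Neither player can gain by a unilateral deviation, so this profile is a Nash equilibrium.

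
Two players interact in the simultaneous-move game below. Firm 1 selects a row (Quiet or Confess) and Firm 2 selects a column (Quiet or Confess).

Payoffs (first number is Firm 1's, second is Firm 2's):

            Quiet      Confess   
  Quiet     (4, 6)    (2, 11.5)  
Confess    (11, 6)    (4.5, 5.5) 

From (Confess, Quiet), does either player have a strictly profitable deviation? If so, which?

Neither

Firm 1 at (Confess, Quiet) earns 11; deviating to Quiet yields 4 — not better.
Firm 2 earns 6; deviating to Confess yields 5.5 — not better.
Neither player can strictly improve; the profile is a Nash equilibrium.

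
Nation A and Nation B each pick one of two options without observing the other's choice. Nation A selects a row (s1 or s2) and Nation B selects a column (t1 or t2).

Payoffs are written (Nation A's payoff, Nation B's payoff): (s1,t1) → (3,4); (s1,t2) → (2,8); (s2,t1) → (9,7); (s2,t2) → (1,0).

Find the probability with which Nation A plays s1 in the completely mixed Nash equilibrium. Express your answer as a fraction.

7/11

Let r be the probability that Nation A plays s1. In a completely mixed equilibrium, Nation B must be indifferent between t1 and t2.
Nation B's expected payoff from t1 is 4r + 7(1−r); from t2 it is 8r.
Setting these equal: −3r + 7 = 8r, so r = 7/11.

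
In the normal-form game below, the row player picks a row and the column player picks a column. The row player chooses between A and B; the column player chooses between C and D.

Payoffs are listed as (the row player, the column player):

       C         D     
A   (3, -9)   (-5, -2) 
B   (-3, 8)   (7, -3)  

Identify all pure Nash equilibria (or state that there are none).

(A, C): the column player prefers D (-2 > -9) — not an equilibrium.
(A, D): the row player prefers B (7 > -5) — not an equilibrium.
(B, C): the row player prefers A (3 > -3) — not an equilibrium.
(B, D): the column player prefers C (8 > -3) — not an equilibrium.

none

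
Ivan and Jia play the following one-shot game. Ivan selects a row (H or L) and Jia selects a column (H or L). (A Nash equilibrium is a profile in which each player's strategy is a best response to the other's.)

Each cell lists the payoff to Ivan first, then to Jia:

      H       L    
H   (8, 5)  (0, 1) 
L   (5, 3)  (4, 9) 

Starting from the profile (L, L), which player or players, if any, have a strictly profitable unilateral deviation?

Neither

Ivan at (L, L) earns 4; deviating to H yields 0 — not better.
Jia earns 9; deviating to H yields 3 — not better.
Neither player can strictly improve; the profile is a Nash equilibrium.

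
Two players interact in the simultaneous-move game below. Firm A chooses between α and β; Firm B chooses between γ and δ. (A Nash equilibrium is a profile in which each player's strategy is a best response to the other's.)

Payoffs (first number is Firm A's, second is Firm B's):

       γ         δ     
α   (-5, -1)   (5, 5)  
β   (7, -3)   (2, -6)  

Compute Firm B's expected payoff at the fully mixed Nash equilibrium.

First find p, the probability Firm A plays α, from Firm B's indifference between γ and δ: −p − 3(1−p) = 5p − 6(1−p), giving p = 1/3.
Since Firm B is indifferent in equilibrium, Firm B's expected payoff equals the payoff from either column against (1/3, 2/3). Using γ: −(1/3) − 3(2/3) = -7/3.

-7/3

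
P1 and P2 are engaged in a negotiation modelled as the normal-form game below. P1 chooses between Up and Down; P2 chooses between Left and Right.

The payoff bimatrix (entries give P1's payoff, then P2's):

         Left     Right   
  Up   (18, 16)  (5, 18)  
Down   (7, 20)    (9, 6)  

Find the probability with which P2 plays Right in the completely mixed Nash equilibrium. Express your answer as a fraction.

11/15

Let y be the probability that P2 plays Left. In a completely mixed equilibrium, P1 must be indifferent between Up and Down.
P1's expected payoff from Up is 18y + 5(1−y); from Down it is 7y + 9(1−y).
Setting these equal: 13y + 5 = −2y + 9, so y = 4/15.
Therefore P2 plays Right with probability 1 − 4/15 = 11/15.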